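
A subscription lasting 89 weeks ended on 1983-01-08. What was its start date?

April 25, 1981

Subtracting 89 weeks = 623 days from January 8, 1983.
Going back 8 days from January 8, 1983 reaches the end of the previous month; 623 − 8 = 615 left.
December 1982 has 31 days: 615 − 31 = 584 left.
November 1982 has 30 days: 584 − 30 = 554 left.
October 1982 has 31 days: 554 − 31 = 523 left.
September 1982 has 30 days: 523 − 30 = 493 left.
August 1982 has 31 days: 493 − 31 = 462 left.
July 1982 has 31 days: 462 − 31 = 431 left.
June 1982 has 30 days: 431 − 30 = 401 left.
May 1982 has 31 days: 401 − 31 = 370 left.
April 1982 has 30 days: 370 − 30 = 340 left.
March 1982 has 31 days: 340 − 31 = 309 left.
February 1982 has 28 days (1982 is not a leap year): 309 − 28 = 281 left.
January 1982 has 31 days: 281 − 31 = 250 left.
December 1981 has 31 days: 250 − 31 = 219 left.
November 1981 has 30 days: 219 − 30 = 189 left.
October 1981 has 31 days: 189 − 31 = 158 left.
September 1981 has 30 days: 158 − 30 = 128 left.
August 1981 has 31 days: 128 − 31 = 97 left.
July 1981 has 31 days: 97 − 31 = 66 left.
June 1981 has 30 days: 66 − 30 = 36 left.
May 1981 has 31 days: 36 − 31 = 5 left.
April 1981 has 30 days; 30 − 5 = 25 → April 25, 1981.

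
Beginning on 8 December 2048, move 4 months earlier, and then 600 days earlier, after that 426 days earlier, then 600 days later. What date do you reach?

June 9, 2047

Going back 4 months from December 8, 2048:
month 12 − 4 = 8 → August 2048.
Day 8 is valid in August, giving August 8, 2048.
Subtracting 600 days from August 8, 2048:
Going back 8 days from August 8, 2048 reaches the end of the previous month; 600 − 8 = 592 left.
July 2048 has 31 days: 592 − 31 = 561 left.
June 2048 has 30 days: 561 − 30 = 531 left.
May 2048 has 31 days: 531 − 31 = 500 left.
April 2048 has 30 days: 500 − 30 = 470 left.
March 2048 has 31 days: 470 − 31 = 439 left.
February 2048 has 29 days (2048 is a leap year): 439 − 29 = 410 left.
January 2048 has 31 days: 410 − 31 = 379 left.
December 2047 has 31 days: 379 − 31 = 348 left.
November 2047 has 30 days: 348 − 30 = 318 left.
October 2047 has 31 days: 318 − 31 = 287 left.
September 2047 has 30 days: 287 − 30 = 257 left.
August 2047 has 31 days: 257 − 31 = 226 left.
July 2047 has 31 days: 226 − 31 = 195 left.
June 2047 has 30 days: 195 − 30 = 165 left.
May 2047 has 31 days: 165 − 31 = 134 left.
April 2047 has 30 days: 134 − 30 = 104 left.
March 2047 has 31 days: 104 − 31 = 73 left.
February 2047 has 28 days (2047 is not a leap year): 73 − 28 = 45 left.
January 2047 has 31 days: 45 − 31 = 14 left.
December 2046 has 31 days; 31 − 14 = 17 → December 17, 2046.
Counting back 426 days from December 17, 2046:
Going back 17 days from December 17, 2046 reaches the end of the previous month; 426 − 17 = 409 left.
November 2046 has 30 days: 409 − 30 = 379 left.
October 2046 has 31 days: 379 − 31 = 348 left.
September 2046 has 30 days: 348 − 30 = 318 left.
August 2046 has 31 days: 318 − 31 = 287 left.
July 2046 has 31 days: 287 − 31 = 256 left.
June 2046 has 30 days: 256 − 30 = 226 left.
May 2046 has 31 days: 226 − 31 = 195 left.
April 2046 has 30 days: 195 − 30 = 165 left.
March 2046 has 31 days: 165 − 31 = 134 left.
February 2046 has 28 days (2046 is not a leap year): 134 − 28 = 106 left.
January 2046 has 31 days: 106 − 31 = 75 left.
December 2045 has 31 days: 75 − 31 = 44 left.
November 2045 has 30 days: 44 − 30 = 14 left.
October 2045 has 31 days; 31 − 14 = 17 → October 17, 2045.
Counting forward 600 days from October 17, 2045:
October has 31 days, so 31 − 17 = 14 days remain after October 17, 2045; 600 − 14 = 586 left.
November 2045 has 30 days: 586 − 30 = 556 left.
December 2045 has 31 days: 556 − 31 = 525 left.
January 2046 has 31 days: 525 − 31 = 494 left.
February 2046 has 28 days (2046 is not a leap year): 494 − 28 = 466 left.
March 2046 has 31 days: 466 − 31 = 435 left.
April 2046 has 30 days: 435 − 30 = 405 left.
May 2046 has 31 days: 405 − 31 = 374 left.
June 2046 has 30 days: 374 − 30 = 344 left.
July 2046 has 31 days: 344 − 31 = 313 left.
August 2046 has 31 days: 313 − 31 = 282 left.
September 2046 has 30 days: 282 − 30 = 252 left.
October 2046 has 31 days: 252 − 31 = 221 left.
November 2046 has 30 days: 221 − 30 = 191 left.
December 2046 has 31 days: 191 − 31 = 160 left.
January 2047 has 31 days: 160 − 31 = 129 left.
February 2047 has 28 days (2047 is not a leap year): 129 − 28 = 101 left.
March 2047 has 31 days: 101 − 31 = 70 left.
April 2047 has 30 days: 70 − 30 = 40 left.
May 2047 has 31 days: 40 − 31 = 9 left.
9 days into June 2047 → June 9, 2047.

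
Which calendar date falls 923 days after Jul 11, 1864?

January 20, 1867

Advancing 923 days from July 11, 1864.
July has 31 days, so 31 − 11 = 20 days remain after July 11, 1864; 923 − 20 = 903 left.
August 1864 has 31 days: 903 − 31 = 872 left.
September 1864 has 30 days: 872 − 30 = 842 left.
October 1864 has 31 days: 842 − 31 = 811 left.
November 1864 has 30 days: 811 − 30 = 781 left.
December 1864 has 31 days: 781 − 31 = 750 left.
January 1865 has 31 days: 750 − 31 = 719 left.
February 1865 has 28 days (1865 is not a leap year): 719 − 28 = 691 left.
March 1865 has 31 days: 691 − 31 = 660 left.
April 1865 has 30 days: 660 − 30 = 630 left.
May 1865 has 31 days: 630 − 31 = 599 left.
June 1865 has 30 days: 599 − 30 = 569 left.
July 1865 has 31 days: 569 − 31 = 538 left.
August 1865 has 31 days: 538 − 31 = 507 left.
September 1865 has 30 days: 507 − 30 = 477 left.
October 1865 has 31 days: 477 − 31 = 446 left.
November 1865 has 30 days: 446 − 30 = 416 left.
December 1865 has 31 days: 416 − 31 = 385 left.
January 1866 has 31 days: 385 − 31 = 354 left.
February 1866 has 28 days (1866 is not a leap year): 354 − 28 = 326 left.
March 1866 has 31 days: 326 − 31 = 295 left.
April 1866 has 30 days: 295 − 30 = 265 left.
May 1866 has 31 days: 265 − 31 = 234 left.
June 1866 has 30 days: 234 − 30 = 204 left.
July 1866 has 31 days: 204 − 31 = 173 left.
August 1866 has 31 days: 173 − 31 = 142 left.
September 1866 has 30 days: 142 − 30 = 112 left.
October 1866 has 31 days: 112 − 31 = 81 left.
November 1866 has 30 days: 81 − 30 = 51 left.
December 1866 has 31 days: 51 − 31 = 20 left.
20 days into January 1867 → January 20, 1867.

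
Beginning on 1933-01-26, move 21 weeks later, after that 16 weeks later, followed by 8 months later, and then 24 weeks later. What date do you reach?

November 27, 1934

Advancing 21 weeks (= 147 days) from January 26, 1933:
January has 31 days, so 31 − 26 = 5 days remain after January 26, 1933; 147 − 5 = 142 left.
February 1933 has 28 days (1933 is not a leap year): 142 − 28 = 114 left.
March 1933 has 31 days: 114 − 31 = 83 left.
April 1933 has 30 days: 83 − 30 = 53 left.
May 1933 has 31 days: 53 − 31 = 22 left.
22 days into June 1933 → June 22, 1933.
Advancing 16 weeks (= 112 days) from June 22, 1933:
June has 30 days, so 30 − 22 = 8 days remain after June 22, 1933; 112 − 8 = 104 left.
July 1933 has 31 days: 104 − 31 = 73 left.
August 1933 has 31 days: 73 − 31 = 42 left.
September 1933 has 30 days: 42 − 30 = 12 left.
12 days into October 1933 → October 12, 1933.
Adding 8 months from October 12, 1933:
month 10 + 8 = 18, which is month 6 of year 1934 → June 1934.
Day 12 is valid in June, giving June 12, 1934.
Adding 24 weeks (= 168 days) from June 12, 1934:
June has 30 days, so 30 − 12 = 18 days remain after June 12, 1934; 168 − 18 = 150 left.
July 1934 has 31 days: 150 − 31 = 119 left.
August 1934 has 31 days: 119 − 31 = 88 left.
September 1934 has 30 days: 88 − 30 = 58 left.
October 1934 has 31 days: 58 − 31 = 27 left.
27 days into November 1934 → November 27, 1934.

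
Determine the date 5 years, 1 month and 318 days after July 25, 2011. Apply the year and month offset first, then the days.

July 9, 2017

Advancing 5 years, 1 month and 318 days from July 25, 2011: first the month/year part, then the days.
+5 years → 2016; month 7 + 1 = 8 → August 2016.
Day 25 is valid in August, giving August 25, 2016.
Now add 318 days from August 25, 2016.
August has 31 days, so 31 − 25 = 6 days remain after August 25, 2016; 318 − 6 = 312 left.
September 2016 has 30 days: 312 − 30 = 282 left.
October 2016 has 31 days: 282 − 31 = 251 left.
November 2016 has 30 days: 251 − 30 = 221 left.
December 2016 has 31 days: 221 − 31 = 190 left.
January 2017 has 31 days: 190 − 31 = 159 left.
February 2017 has 28 days (2017 is not a leap year): 159 − 28 = 131 left.
March 2017 has 31 days: 131 − 31 = 100 left.
April 2017 has 30 days: 100 − 30 = 70 left.
May 2017 has 31 days: 70 − 31 = 39 left.
June 2017 has 30 days: 39 − 30 = 9 left.
9 days into July 2017 → July 9, 2017.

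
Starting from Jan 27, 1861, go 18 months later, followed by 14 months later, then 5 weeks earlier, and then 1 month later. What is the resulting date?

Advancing 18 months from January 27, 1861:
month 1 + 18 = 19, which is month 7 of year 1862 → July 1862.
Day 27 is valid in July, giving July 27, 1862.
Advancing 14 months from July 27, 1862:
month 7 + 14 = 21, which is month 9 of year 1863 → September 1863.
Day 27 is valid in September, giving September 27, 1863.
Going back 5 weeks (= 35 days) from September 27, 1863:
Going back 27 days from September 27, 1863 reaches the end of the previous month; 35 − 27 = 8 left.
August 1863 has 31 days; 31 − 8 = 23 → August 23, 1863.
Counting forward 1 month from August 23, 1863:
month 8 + 1 = 9 → September 1863.
Day 23 is valid in September, giving September 23, 1863.

September 23, 1863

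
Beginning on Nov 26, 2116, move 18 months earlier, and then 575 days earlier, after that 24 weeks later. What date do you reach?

April 14, 2114

Subtracting 18 months from November 26, 2116:
month 11 − 18 = -7, which is month 5 of year 2115 → May 2115.
Day 26 is valid in May, giving May 26, 2115.
Going back 575 days from May 26, 2115:
Going back 26 days from May 26, 2115 reaches the end of the previous month; 575 − 26 = 549 left.
April 2115 has 30 days: 549 − 30 = 519 left.
March 2115 has 31 days: 519 − 31 = 488 left.
February 2115 has 28 days (2115 is not a leap year): 488 − 28 = 460 left.
January 2115 has 31 days: 460 − 31 = 429 left.
December 2114 has 31 days: 429 − 31 = 398 left.
November 2114 has 30 days: 398 − 30 = 368 left.
October 2114 has 31 days: 368 − 31 = 337 left.
September 2114 has 30 days: 337 − 30 = 307 left.
August 2114 has 31 days: 307 − 31 = 276 left.
July 2114 has 31 days: 276 − 31 = 245 left.
June 2114 has 30 days: 245 − 30 = 215 left.
May 2114 has 31 days: 215 − 31 = 184 left.
April 2114 has 30 days: 184 − 30 = 154 left.
March 2114 has 31 days: 154 − 31 = 123 left.
February 2114 has 28 days (2114 is not a leap year): 123 − 28 = 95 left.
January 2114 has 31 days: 95 − 31 = 64 left.
December 2113 has 31 days: 64 − 31 = 33 left.
November 2113 has 30 days: 33 − 30 = 3 left.
October 2113 has 31 days; 31 − 3 = 28 → October 28, 2113.
Advancing 24 weeks (= 168 days) from October 28, 2113:
October has 31 days, so 31 − 28 = 3 days remain after October 28, 2113; 168 − 3 = 165 left.
November 2113 has 30 days: 165 − 30 = 135 left.
December 2113 has 31 days: 135 − 31 = 104 left.
January 2114 has 31 days: 104 − 31 = 73 left.
February 2114 has 28 days (2114 is not a leap year): 73 − 28 = 45 left.
March 2114 has 31 days: 45 − 31 = 14 left.
14 days into April 2114 → April 14, 2114.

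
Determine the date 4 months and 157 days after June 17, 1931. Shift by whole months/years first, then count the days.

March 22, 1932

Advancing 4 months and 157 days from June 17, 1931: first the month/year part, then the days.
month 6 + 4 = 10 → October 1931.
Day 17 is valid in October, giving October 17, 1931.
Now add 157 days from October 17, 1931.
October has 31 days, so 31 − 17 = 14 days remain after October 17, 1931; 157 − 14 = 143 left.
November 1931 has 30 days: 143 − 30 = 113 left.
December 1931 has 31 days: 113 − 31 = 82 left.
January 1932 has 31 days: 82 − 31 = 51 left.
February 1932 has 29 days (1932 is a leap year): 51 − 29 = 22 left.
22 days into March 1932 → March 22, 1932.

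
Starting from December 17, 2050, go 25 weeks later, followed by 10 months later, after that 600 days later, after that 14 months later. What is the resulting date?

Advancing 25 weeks (= 175 days) from December 17, 2050:
December has 31 days, so 31 − 17 = 14 days remain after December 17, 2050; 175 − 14 = 161 left.
January 2051 has 31 days: 161 − 31 = 130 left.
February 2051 has 28 days (2051 is not a leap year): 130 − 28 = 102 left.
March 2051 has 31 days: 102 − 31 = 71 left.
April 2051 has 30 days: 71 − 30 = 41 left.
May 2051 has 31 days: 41 − 31 = 10 left.
10 days into June 2051 → June 10, 2051.
Advancing 10 months from June 10, 2051:
month 6 + 10 = 16, which is month 4 of year 2052 → April 2052.
Day 10 is valid in April, giving April 10, 2052.
Adding 600 days from April 10, 2052:
April has 30 days, so 30 − 10 = 20 days remain after April 10, 2052; 600 − 20 = 580 left.
May 2052 has 31 days: 580 − 31 = 549 left.
June 2052 has 30 days: 549 − 30 = 519 left.
July 2052 has 31 days: 519 − 31 = 488 left.
August 2052 has 31 days: 488 − 31 = 457 left.
September 2052 has 30 days: 457 − 30 = 427 left.
October 2052 has 31 days: 427 − 31 = 396 left.
November 2052 has 30 days: 396 − 30 = 366 left.
December 2052 has 31 days: 366 − 31 = 335 left.
January 2053 has 31 days: 335 − 31 = 304 left.
February 2053 has 28 days (2053 is not a leap year): 304 − 28 = 276 left.
March 2053 has 31 days: 276 − 31 = 245 left.
April 2053 has 30 days: 245 − 30 = 215 left.
May 2053 has 31 days: 215 − 31 = 184 left.
June 2053 has 30 days: 184 − 30 = 154 left.
July 2053 has 31 days: 154 − 31 = 123 left.
August 2053 has 31 days: 123 − 31 = 92 left.
September 2053 has 30 days: 92 − 30 = 62 left.
October 2053 has 31 days: 62 − 31 = 31 left.
November 2053 has 30 days: 31 − 30 = 1 left.
1 day into December 2053 → December 1, 2053.
Counting forward 14 months from December 1, 2053:
month 12 + 14 = 26, which is month 2 of year 2055 → February 2055.
Day 1 is valid in February, giving February 1, 2055.

February 1, 2055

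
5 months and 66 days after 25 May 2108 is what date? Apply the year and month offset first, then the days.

December 30, 2108

Advancing 5 months and 66 days from May 25, 2108: first the month/year part, then the days.
month 5 + 5 = 10 → October 2108.
Day 25 is valid in October, giving October 25, 2108.
Now add 66 days from October 25, 2108.
October has 31 days, so 31 − 25 = 6 days remain after October 25, 2108; 66 − 6 = 60 left.
November 2108 has 30 days: 60 − 30 = 30 left.
30 days into December 2108 → December 30, 2108.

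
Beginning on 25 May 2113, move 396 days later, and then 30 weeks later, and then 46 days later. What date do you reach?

Counting forward 396 days from May 25, 2113:
May has 31 days, so 31 − 25 = 6 days remain after May 25, 2113; 396 − 6 = 390 left.
June 2113 has 30 days: 390 − 30 = 360 left.
July 2113 has 31 days: 360 − 31 = 329 left.
August 2113 has 31 days: 329 − 31 = 298 left.
September 2113 has 30 days: 298 − 30 = 268 left.
October 2113 has 31 days: 268 − 31 = 237 left.
November 2113 has 30 days: 237 − 30 = 207 left.
December 2113 has 31 days: 207 − 31 = 176 left.
January 2114 has 31 days: 176 − 31 = 145 left.
February 2114 has 28 days (2114 is not a leap year): 145 − 28 = 117 left.
March 2114 has 31 days: 117 − 31 = 86 left.
April 2114 has 30 days: 86 − 30 = 56 left.
May 2114 has 31 days: 56 − 31 = 25 left.
25 days into June 2114 → June 25, 2114.
Advancing 30 weeks (= 210 days) from June 25, 2114:
June has 30 days, so 30 − 25 = 5 days remain after June 25, 2114; 210 − 5 = 205 left.
July 2114 has 31 days: 205 − 31 = 174 left.
August 2114 has 31 days: 174 − 31 = 143 left.
September 2114 has 30 days: 143 − 30 = 113 left.
October 2114 has 31 days: 113 − 31 = 82 left.
November 2114 has 30 days: 82 − 30 = 52 left.
December 2114 has 31 days: 52 − 31 = 21 left.
21 days into January 2115 → January 21, 2115.
Counting forward 46 days from January 21, 2115:
January has 31 days, so 31 − 21 = 10 days remain after January 21, 2115; 46 − 10 = 36 left.
February 2115 has 28 days (2115 is not a leap year): 36 − 28 = 8 left.
8 days into March 2115 → March 8, 2115.

March 8, 2115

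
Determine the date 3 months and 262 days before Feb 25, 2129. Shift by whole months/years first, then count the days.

March 8, 2128

Counting back 3 months and 262 days from February 25, 2129: first the month/year part, then the days.
month 2 − 3 = -1, which is month 11 of year 2128 → November 2128.
Day 25 is valid in November, giving November 25, 2128.
Now subtract 262 days from November 25, 2128.
Going back 25 days from November 25, 2128 reaches the end of the previous month; 262 − 25 = 237 left.
October 2128 has 31 days: 237 − 31 = 206 left.
September 2128 has 30 days: 206 − 30 = 176 left.
August 2128 has 31 days: 176 − 31 = 145 left.
July 2128 has 31 days: 145 − 31 = 114 left.
June 2128 has 30 days: 114 − 30 = 84 left.
May 2128 has 31 days: 84 − 31 = 53 left.
April 2128 has 30 days: 53 − 30 = 23 left.
March 2128 has 31 days; 31 − 23 = 8 → March 8, 2128.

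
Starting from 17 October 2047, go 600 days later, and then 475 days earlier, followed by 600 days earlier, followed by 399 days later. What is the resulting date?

August 2, 2047

Counting forward 600 days from October 17, 2047:
October has 31 days, so 31 − 17 = 14 days remain after October 17, 2047; 600 − 14 = 586 left.
November 2047 has 30 days: 586 − 30 = 556 left.
December 2047 has 31 days: 556 − 31 = 525 left.
January 2048 has 31 days: 525 − 31 = 494 left.
February 2048 has 29 days (2048 is a leap year): 494 − 29 = 465 left.
March 2048 has 31 days: 465 − 31 = 434 left.
April 2048 has 30 days: 434 − 30 = 404 left.
May 2048 has 31 days: 404 − 31 = 373 left.
June 2048 has 30 days: 373 − 30 = 343 left.
July 2048 has 31 days: 343 − 31 = 312 left.
August 2048 has 31 days: 312 − 31 = 281 left.
September 2048 has 30 days: 281 − 30 = 251 left.
October 2048 has 31 days: 251 − 31 = 220 left.
November 2048 has 30 days: 220 − 30 = 190 left.
December 2048 has 31 days: 190 − 31 = 159 left.
January 2049 has 31 days: 159 − 31 = 128 left.
February 2049 has 28 days (2049 is not a leap year): 128 − 28 = 100 left.
March 2049 has 31 days: 100 − 31 = 69 left.
April 2049 has 30 days: 69 − 30 = 39 left.
May 2049 has 31 days: 39 − 31 = 8 left.
8 days into June 2049 → June 8, 2049.
Subtracting 475 days from June 8, 2049:
Going back 8 days from June 8, 2049 reaches the end of the previous month; 475 − 8 = 467 left.
May 2049 has 31 days: 467 − 31 = 436 left.
April 2049 has 30 days: 436 − 30 = 406 left.
March 2049 has 31 days: 406 − 31 = 375 left.
February 2049 has 28 days (2049 is not a leap year): 375 − 28 = 347 left.
January 2049 has 31 days: 347 − 31 = 316 left.
December 2048 has 31 days: 316 − 31 = 285 left.
November 2048 has 30 days: 285 − 30 = 255 left.
October 2048 has 31 days: 255 − 31 = 224 left.
September 2048 has 30 days: 224 − 30 = 194 left.
August 2048 has 31 days: 194 − 31 = 163 left.
July 2048 has 31 days: 163 − 31 = 132 left.
June 2048 has 30 days: 132 − 30 = 102 left.
May 2048 has 31 days: 102 − 31 = 71 left.
April 2048 has 30 days: 71 − 30 = 41 left.
March 2048 has 31 days: 41 − 31 = 10 left.
February 2048 has 29 days; 29 − 10 = 19 → February 19, 2048.
Subtracting 600 days from February 19, 2048:
Going back 19 days from February 19, 2048 reaches the end of the previous month; 600 − 19 = 581 left.
January 2048 has 31 days: 581 − 31 = 550 left.
December 2047 has 31 days: 550 − 31 = 519 left.
November 2047 has 30 days: 519 − 30 = 489 left.
October 2047 has 31 days: 489 − 31 = 458 left.
September 2047 has 30 days: 458 − 30 = 428 left.
August 2047 has 31 days: 428 − 31 = 397 left.
July 2047 has 31 days: 397 − 31 = 366 left.
June 2047 has 30 days: 366 − 30 = 336 left.
May 2047 has 31 days: 336 − 31 = 305 left.
April 2047 has 30 days: 305 − 30 = 275 left.
March 2047 has 31 days: 275 − 31 = 244 left.
February 2047 has 28 days (2047 is not a leap year): 244 − 28 = 216 left.
January 2047 has 31 days: 216 − 31 = 185 left.
December 2046 has 31 days: 185 − 31 = 154 left.
November 2046 has 30 days: 154 − 30 = 124 left.
October 2046 has 31 days: 124 − 31 = 93 left.
September 2046 has 30 days: 93 − 30 = 63 left.
August 2046 has 31 days: 63 − 31 = 32 left.
July 2046 has 31 days: 32 − 31 = 1 left.
June 2046 has 30 days; 30 − 1 = 29 → June 29, 2046.
Adding 399 days from June 29, 2046:
June has 30 days, so 30 − 29 = 1 day remains after June 29, 2046; 399 − 1 = 398 left.
July 2046 has 31 days: 398 − 31 = 367 left.
August 2046 has 31 days: 367 − 31 = 336 left.
September 2046 has 30 days: 336 − 30 = 306 left.
October 2046 has 31 days: 306 − 31 = 275 left.
November 2046 has 30 days: 275 − 30 = 245 left.
December 2046 has 31 days: 245 − 31 = 214 left.
January 2047 has 31 days: 214 − 31 = 183 left.
February 2047 has 28 days (2047 is not a leap year): 183 − 28 = 155 left.
March 2047 has 31 days: 155 − 31 = 124 left.
April 2047 has 30 days: 124 − 30 = 94 left.
May 2047 has 31 days: 94 − 31 = 63 left.
June 2047 has 30 days: 63 − 30 = 33 left.
July 2047 has 31 days: 33 − 31 = 2 left.
2 days into August 2047 → August 2, 2047.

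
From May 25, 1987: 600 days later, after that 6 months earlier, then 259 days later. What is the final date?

Adding 600 days from May 25, 1987:
May has 31 days, so 31 − 25 = 6 days remain after May 25, 1987; 600 − 6 = 594 left.
June 1987 has 30 days: 594 − 30 = 564 left.
July 1987 has 31 days: 564 − 31 = 533 left.
August 1987 has 31 days: 533 − 31 = 502 left.
September 1987 has 30 days: 502 − 30 = 472 left.
October 1987 has 31 days: 472 − 31 = 441 left.
November 1987 has 30 days: 441 − 30 = 411 left.
December 1987 has 31 days: 411 − 31 = 380 left.
January 1988 has 31 days: 380 − 31 = 349 left.
February 1988 has 29 days (1988 is a leap year): 349 − 29 = 320 left.
March 1988 has 31 days: 320 − 31 = 289 left.
April 1988 has 30 days: 289 − 30 = 259 left.
May 1988 has 31 days: 259 − 31 = 228 left.
June 1988 has 30 days: 228 − 30 = 198 left.
July 1988 has 31 days: 198 − 31 = 167 left.
August 1988 has 31 days: 167 − 31 = 136 left.
September 1988 has 30 days: 136 − 30 = 106 left.
October 1988 has 31 days: 106 − 31 = 75 left.
November 1988 has 30 days: 75 − 30 = 45 left.
December 1988 has 31 days: 45 − 31 = 14 left.
14 days into January 1989 → January 14, 1989.
Going back 6 months from January 14, 1989:
month 1 − 6 = -5, which is month 7 of year 1988 → July 1988.
Day 14 is valid in July, giving July 14, 1988.
Counting forward 259 days from July 14, 1988:
July has 31 days, so 31 − 14 = 17 days remain after July 14, 1988; 259 − 17 = 242 left.
August 1988 has 31 days: 242 − 31 = 211 left.
September 1988 has 30 days: 211 − 30 = 181 left.
October 1988 has 31 days: 181 − 31 = 150 left.
November 1988 has 30 days: 150 − 30 = 120 left.
December 1988 has 31 days: 120 − 31 = 89 left.
January 1989 has 31 days: 89 − 31 = 58 left.
February 1989 has 28 days (1989 is not a leap year): 58 − 28 = 30 left.
30 days into March 1989 → March 30, 1989.

March 30, 1989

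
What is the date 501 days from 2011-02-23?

Counting forward 501 days from February 23, 2011.
February has 28 days, so 28 − 23 = 5 days remain after February 23, 2011; 501 − 5 = 496 left.
March 2011 has 31 days: 496 − 31 = 465 left.
April 2011 has 30 days: 465 − 30 = 435 left.
May 2011 has 31 days: 435 − 31 = 404 left.
June 2011 has 30 days: 404 − 30 = 374 left.
July 2011 has 31 days: 374 − 31 = 343 left.
August 2011 has 31 days: 343 − 31 = 312 left.
September 2011 has 30 days: 312 − 30 = 282 left.
October 2011 has 31 days: 282 − 31 = 251 left.
November 2011 has 30 days: 251 − 30 = 221 left.
December 2011 has 31 days: 221 − 31 = 190 left.
January 2012 has 31 days: 190 − 31 = 159 left.
February 2012 has 29 days (2012 is a leap year): 159 − 29 = 130 left.
March 2012 has 31 days: 130 − 31 = 99 left.
April 2012 has 30 days: 99 − 30 = 69 left.
May 2012 has 31 days: 69 − 31 = 38 left.
June 2012 has 30 days: 38 − 30 = 8 left.
8 days into July 2012 → July 8, 2012.

July 8, 2012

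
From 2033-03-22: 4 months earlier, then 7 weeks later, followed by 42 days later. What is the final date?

February 21, 2033

Subtracting 4 months from March 22, 2033:
month 3 − 4 = -1, which is month 11 of year 2032 → November 2032.
Day 22 is valid in November, giving November 22, 2032.
Advancing 7 weeks (= 49 days) from November 22, 2032:
November has 30 days, so 30 − 22 = 8 days remain after November 22, 2032; 49 − 8 = 41 left.
December 2032 has 31 days: 41 − 31 = 10 left.
10 days into January 2033 → January 10, 2033.
Advancing 42 days from January 10, 2033:
January has 31 days, so 31 − 10 = 21 days remain after January 10, 2033; 42 − 21 = 21 left.
21 days into February 2033 → February 21, 2033.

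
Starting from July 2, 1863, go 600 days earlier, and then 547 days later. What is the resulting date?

Counting back 600 days from July 2, 1863:
Going back 2 days from July 2, 1863 reaches the end of the previous month; 600 − 2 = 598 left.
June 1863 has 30 days: 598 − 30 = 568 left.
May 1863 has 31 days: 568 − 31 = 537 left.
April 1863 has 30 days: 537 − 30 = 507 left.
March 1863 has 31 days: 507 − 31 = 476 left.
February 1863 has 28 days (1863 is not a leap year): 476 − 28 = 448 left.
January 1863 has 31 days: 448 − 31 = 417 left.
December 1862 has 31 days: 417 − 31 = 386 left.
November 1862 has 30 days: 386 − 30 = 356 left.
October 1862 has 31 days: 356 − 31 = 325 left.
September 1862 has 30 days: 325 − 30 = 295 left.
August 1862 has 31 days: 295 − 31 = 264 left.
July 1862 has 31 days: 264 − 31 = 233 left.
June 1862 has 30 days: 233 − 30 = 203 left.
May 1862 has 31 days: 203 − 31 = 172 left.
April 1862 has 30 days: 172 − 30 = 142 left.
March 1862 has 31 days: 142 − 31 = 111 left.
February 1862 has 28 days (1862 is not a leap year): 111 − 28 = 83 left.
January 1862 has 31 days: 83 − 31 = 52 left.
December 1861 has 31 days: 52 − 31 = 21 left.
November 1861 has 30 days; 30 − 21 = 9 → November 9, 1861.
Adding 547 days from November 9, 1861:
November has 30 days, so 30 − 9 = 21 days remain after November 9, 1861; 547 − 21 = 526 left.
December 1861 has 31 days: 526 − 31 = 495 left.
January 1862 has 31 days: 495 − 31 = 464 left.
February 1862 has 28 days (1862 is not a leap year): 464 − 28 = 436 left.
March 1862 has 31 days: 436 − 31 = 405 left.
April 1862 has 30 days: 405 − 30 = 375 left.
May 1862 has 31 days: 375 − 31 = 344 left.
June 1862 has 30 days: 344 − 30 = 314 left.
July 1862 has 31 days: 314 − 31 = 283 left.
August 1862 has 31 days: 283 − 31 = 252 left.
September 1862 has 30 days: 252 − 30 = 222 left.
October 1862 has 31 days: 222 − 31 = 191 left.
November 1862 has 30 days: 191 − 30 = 161 left.
December 1862 has 31 days: 161 − 31 = 130 left.
January 1863 has 31 days: 130 − 31 = 99 left.
February 1863 has 28 days (1863 is not a leap year): 99 − 28 = 71 left.
March 1863 has 31 days: 71 − 31 = 40 left.
April 1863 has 30 days: 40 − 30 = 10 left.
10 days into May 1863 → May 10, 1863.

May 10, 1863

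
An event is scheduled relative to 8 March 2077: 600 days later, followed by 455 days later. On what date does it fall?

January 27, 2080

Advancing 600 days from March 8, 2077:
March has 31 days, so 31 − 8 = 23 days remain after March 8, 2077; 600 − 23 = 577 left.
April 2077 has 30 days: 577 − 30 = 547 left.
May 2077 has 31 days: 547 − 31 = 516 left.
June 2077 has 30 days: 516 − 30 = 486 left.
July 2077 has 31 days: 486 − 31 = 455 left.
August 2077 has 31 days: 455 − 31 = 424 left.
September 2077 has 30 days: 424 − 30 = 394 left.
October 2077 has 31 days: 394 − 31 = 363 left.
November 2077 has 30 days: 363 − 30 = 333 left.
December 2077 has 31 days: 333 − 31 = 302 left.
January 2078 has 31 days: 302 − 31 = 271 left.
February 2078 has 28 days (2078 is not a leap year): 271 − 28 = 243 left.
March 2078 has 31 days: 243 − 31 = 212 left.
April 2078 has 30 days: 212 − 30 = 182 left.
May 2078 has 31 days: 182 − 31 = 151 left.
June 2078 has 30 days: 151 − 30 = 121 left.
July 2078 has 31 days: 121 − 31 = 90 left.
August 2078 has 31 days: 90 − 31 = 59 left.
September 2078 has 30 days: 59 − 30 = 29 left.
29 days into October 2078 → October 29, 2078.
Advancing 455 days from October 29, 2078:
October has 31 days, so 31 − 29 = 2 days remain after October 29, 2078; 455 − 2 = 453 left.
November 2078 has 30 days: 453 − 30 = 423 left.
December 2078 has 31 days: 423 − 31 = 392 left.
January 2079 has 31 days: 392 − 31 = 361 left.
February 2079 has 28 days (2079 is not a leap year): 361 − 28 = 333 left.
March 2079 has 31 days: 333 − 31 = 302 left.
April 2079 has 30 days: 302 − 30 = 272 left.
May 2079 has 31 days: 272 − 31 = 241 left.
June 2079 has 30 days: 241 − 30 = 211 left.
July 2079 has 31 days: 211 − 31 = 180 left.
August 2079 has 31 days: 180 − 31 = 149 left.
September 2079 has 30 days: 149 − 30 = 119 left.
October 2079 has 31 days: 119 − 31 = 88 left.
November 2079 has 30 days: 88 − 30 = 58 left.
December 2079 has 31 days: 58 − 31 = 27 left.
27 days into January 2080 → January 27, 2080.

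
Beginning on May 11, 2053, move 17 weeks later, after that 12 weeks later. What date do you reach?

Adding 17 weeks (= 119 days) from May 11, 2053:
May has 31 days, so 31 − 11 = 20 days remain after May 11, 2053; 119 − 20 = 99 left.
June 2053 has 30 days: 99 − 30 = 69 left.
July 2053 has 31 days: 69 − 31 = 38 left.
August 2053 has 31 days: 38 − 31 = 7 left.
7 days into September 2053 → September 7, 2053.
Counting forward 12 weeks (= 84 days) from September 7, 2053:
September has 30 days, so 30 − 7 = 23 days remain after September 7, 2053; 84 − 23 = 61 left.
October 2053 has 31 days: 61 − 31 = 30 left.
30 days into November 2053 → November 30, 2053.

November 30, 2053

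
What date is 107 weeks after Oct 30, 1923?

November 17, 1925

Advancing 107 weeks = 749 days from October 30, 1923.
October has 31 days, so 31 − 30 = 1 day remains after October 30, 1923; 749 − 1 = 748 left.
November 1923 has 30 days: 748 − 30 = 718 left.
December 1923 has 31 days: 718 − 31 = 687 left.
January 1924 has 31 days: 687 − 31 = 656 left.
February 1924 has 29 days (1924 is a leap year): 656 − 29 = 627 left.
March 1924 has 31 days: 627 − 31 = 596 left.
April 1924 has 30 days: 596 − 30 = 566 left.
May 1924 has 31 days: 566 − 31 = 535 left.
June 1924 has 30 days: 535 − 30 = 505 left.
July 1924 has 31 days: 505 − 31 = 474 left.
August 1924 has 31 days: 474 − 31 = 443 left.
September 1924 has 30 days: 443 − 30 = 413 left.
October 1924 has 31 days: 413 − 31 = 382 left.
November 1924 has 30 days: 382 − 30 = 352 left.
December 1924 has 31 days: 352 − 31 = 321 left.
January 1925 has 31 days: 321 − 31 = 290 left.
February 1925 has 28 days (1925 is not a leap year): 290 − 28 = 262 left.
March 1925 has 31 days: 262 − 31 = 231 left.
April 1925 has 30 days: 231 − 30 = 201 left.
May 1925 has 31 days: 201 − 31 = 170 left.
June 1925 has 30 days: 170 − 30 = 140 left.
July 1925 has 31 days: 140 − 31 = 109 left.
August 1925 has 31 days: 109 − 31 = 78 left.
September 1925 has 30 days: 78 − 30 = 48 left.
October 1925 has 31 days: 48 − 31 = 17 left.
17 days into November 1925 → November 17, 1925.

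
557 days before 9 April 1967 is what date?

September 29, 1965

Subtracting 557 days from April 9, 1967.
Going back 9 days from April 9, 1967 reaches the end of the previous month; 557 − 9 = 548 left.
March 1967 has 31 days: 548 − 31 = 517 left.
February 1967 has 28 days (1967 is not a leap year): 517 − 28 = 489 left.
January 1967 has 31 days: 489 − 31 = 458 left.
December 1966 has 31 days: 458 − 31 = 427 left.
November 1966 has 30 days: 427 − 30 = 397 left.
October 1966 has 31 days: 397 − 31 = 366 left.
September 1966 has 30 days: 366 − 30 = 336 left.
August 1966 has 31 days: 336 − 31 = 305 left.
July 1966 has 31 days: 305 − 31 = 274 left.
June 1966 has 30 days: 274 − 30 = 244 left.
May 1966 has 31 days: 244 − 31 = 213 left.
April 1966 has 30 days: 213 − 30 = 183 left.
March 1966 has 31 days: 183 − 31 = 152 left.
February 1966 has 28 days (1966 is not a leap year): 152 − 28 = 124 left.
January 1966 has 31 days: 124 − 31 = 93 left.
December 1965 has 31 days: 93 − 31 = 62 left.
November 1965 has 30 days: 62 − 30 = 32 left.
October 1965 has 31 days: 32 − 31 = 1 left.
September 1965 has 30 days; 30 − 1 = 29 → September 29, 1965.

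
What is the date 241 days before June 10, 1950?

Counting back 241 days from June 10, 1950.
Going back 10 days from June 10, 1950 reaches the end of the previous month; 241 − 10 = 231 left.
May 1950 has 31 days: 231 − 31 = 200 left.
April 1950 has 30 days: 200 − 30 = 170 left.
March 1950 has 31 days: 170 − 31 = 139 left.
February 1950 has 28 days (1950 is not a leap year): 139 − 28 = 111 left.
January 1950 has 31 days: 111 − 31 = 80 left.
December 1949 has 31 days: 80 − 31 = 49 left.
November 1949 has 30 days: 49 − 30 = 19 left.
October 1949 has 31 days; 31 − 19 = 12 → October 12, 1949.

October 12, 1949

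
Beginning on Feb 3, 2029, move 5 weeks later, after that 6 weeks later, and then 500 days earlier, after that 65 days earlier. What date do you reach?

Advancing 5 weeks (= 35 days) from February 3, 2029:
February has 28 days, so 28 − 3 = 25 days remain after February 3, 2029; 35 − 25 = 10 left.
10 days into March 2029 → March 10, 2029.
Advancing 6 weeks (= 42 days) from March 10, 2029:
March has 31 days, so 31 − 10 = 21 days remain after March 10, 2029; 42 − 21 = 21 left.
21 days into April 2029 → April 21, 2029.
Counting back 500 days from April 21, 2029:
Going back 21 days from April 21, 2029 reaches the end of the previous month; 500 − 21 = 479 left.
March 2029 has 31 days: 479 − 31 = 448 left.
February 2029 has 28 days (2029 is not a leap year): 448 − 28 = 420 left.
January 2029 has 31 days: 420 − 31 = 389 left.
December 2028 has 31 days: 389 − 31 = 358 left.
November 2028 has 30 days: 358 − 30 = 328 left.
October 2028 has 31 days: 328 − 31 = 297 left.
September 2028 has 30 days: 297 − 30 = 267 left.
August 2028 has 31 days: 267 − 31 = 236 left.
July 2028 has 31 days: 236 − 31 = 205 left.
June 2028 has 30 days: 205 − 30 = 175 left.
May 2028 has 31 days: 175 − 31 = 144 left.
April 2028 has 30 days: 144 − 30 = 114 left.
March 2028 has 31 days: 114 − 31 = 83 left.
February 2028 has 29 days (2028 is a leap year): 83 − 29 = 54 left.
January 2028 has 31 days: 54 − 31 = 23 left.
December 2027 has 31 days; 31 − 23 = 8 → December 8, 2027.
Subtracting 65 days from December 8, 2027:
Going back 8 days from December 8, 2027 reaches the end of the previous month; 65 − 8 = 57 left.
November 2027 has 30 days: 57 − 30 = 27 left.
October 2027 has 31 days; 31 − 27 = 4 → October 4, 2027.

October 4, 2027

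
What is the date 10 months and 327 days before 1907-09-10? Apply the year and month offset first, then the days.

December 18, 1905

Counting back 10 months and 327 days from September 10, 1907: first the month/year part, then the days.
month 9 − 10 = -1, which is month 11 of year 1906 → November 1906.
Day 10 is valid in November, giving November 10, 1906.
Now subtract 327 days from November 10, 1906.
Going back 10 days from November 10, 1906 reaches the end of the previous month; 327 − 10 = 317 left.
October 1906 has 31 days: 317 − 31 = 286 left.
September 1906 has 30 days: 286 − 30 = 256 left.
August 1906 has 31 days: 256 − 31 = 225 left.
July 1906 has 31 days: 225 − 31 = 194 left.
June 1906 has 30 days: 194 − 30 = 164 left.
May 1906 has 31 days: 164 − 31 = 133 left.
April 1906 has 30 days: 133 − 30 = 103 left.
March 1906 has 31 days: 103 − 31 = 72 left.
February 1906 has 28 days (1906 is not a leap year): 72 − 28 = 44 left.
January 1906 has 31 days: 44 − 31 = 13 left.
December 1905 has 31 days; 31 − 13 = 18 → December 18, 1905.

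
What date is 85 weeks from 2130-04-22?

Counting forward 85 weeks = 595 days from April 22, 2130.
April has 30 days, so 30 − 22 = 8 days remain after April 22, 2130; 595 − 8 = 587 left.
May 2130 has 31 days: 587 − 31 = 556 left.
June 2130 has 30 days: 556 − 30 = 526 left.
July 2130 has 31 days: 526 − 31 = 495 left.
August 2130 has 31 days: 495 − 31 = 464 left.
September 2130 has 30 days: 464 − 30 = 434 left.
October 2130 has 31 days: 434 − 31 = 403 left.
November 2130 has 30 days: 403 − 30 = 373 left.
December 2130 has 31 days: 373 − 31 = 342 left.
January 2131 has 31 days: 342 − 31 = 311 left.
February 2131 has 28 days (2131 is not a leap year): 311 − 28 = 283 left.
March 2131 has 31 days: 283 − 31 = 252 left.
April 2131 has 30 days: 252 − 30 = 222 left.
May 2131 has 31 days: 222 − 31 = 191 left.
June 2131 has 30 days: 191 − 30 = 161 left.
July 2131 has 31 days: 161 − 31 = 130 left.
August 2131 has 31 days: 130 − 31 = 99 left.
September 2131 has 30 days: 99 − 30 = 69 left.
October 2131 has 31 days: 69 − 31 = 38 left.
November 2131 has 30 days: 38 − 30 = 8 left.
8 days into December 2131 → December 8, 2131.

December 8, 2131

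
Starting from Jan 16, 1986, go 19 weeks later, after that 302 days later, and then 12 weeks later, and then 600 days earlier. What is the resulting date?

October 27, 1985

Adding 19 weeks (= 133 days) from January 16, 1986:
January has 31 days, so 31 − 16 = 15 days remain after January 16, 1986; 133 − 15 = 118 left.
February 1986 has 28 days (1986 is not a leap year): 118 − 28 = 90 left.
March 1986 has 31 days: 90 − 31 = 59 left.
April 1986 has 30 days: 59 − 30 = 29 left.
29 days into May 1986 → May 29, 1986.
Advancing 302 days from May 29, 1986:
May has 31 days, so 31 − 29 = 2 days remain after May 29, 1986; 302 − 2 = 300 left.
June 1986 has 30 days: 300 − 30 = 270 left.
July 1986 has 31 days: 270 − 31 = 239 left.
August 1986 has 31 days: 239 − 31 = 208 left.
September 1986 has 30 days: 208 − 30 = 178 left.
October 1986 has 31 days: 178 − 31 = 147 left.
November 1986 has 30 days: 147 − 30 = 117 left.
December 1986 has 31 days: 117 − 31 = 86 left.
January 1987 has 31 days: 86 − 31 = 55 left.
February 1987 has 28 days (1987 is not a leap year): 55 − 28 = 27 left.
27 days into March 1987 → March 27, 1987.
Counting forward 12 weeks (= 84 days) from March 27, 1987:
March has 31 days, so 31 − 27 = 4 days remain after March 27, 1987; 84 − 4 = 80 left.
April 1987 has 30 days: 80 − 30 = 50 left.
May 1987 has 31 days: 50 − 31 = 19 left.
19 days into June 1987 → June 19, 1987.
Going back 600 days from June 19, 1987:
Going back 19 days from June 19, 1987 reaches the end of the previous month; 600 − 19 = 581 left.
May 1987 has 31 days: 581 − 31 = 550 left.
April 1987 has 30 days: 550 − 30 = 520 left.
March 1987 has 31 days: 520 − 31 = 489 left.
February 1987 has 28 days (1987 is not a leap year): 489 − 28 = 461 left.
January 1987 has 31 days: 461 − 31 = 430 left.
December 1986 has 31 days: 430 − 31 = 399 left.
November 1986 has 30 days: 399 − 30 = 369 left.
October 1986 has 31 days: 369 − 31 = 338 left.
September 1986 has 30 days: 338 − 30 = 308 left.
August 1986 has 31 days: 308 − 31 = 277 left.
July 1986 has 31 days: 277 − 31 = 246 left.
June 1986 has 30 days: 246 − 30 = 216 left.
May 1986 has 31 days: 216 − 31 = 185 left.
April 1986 has 30 days: 185 − 30 = 155 left.
March 1986 has 31 days: 155 − 31 = 124 left.
February 1986 has 28 days (1986 is not a leap year): 124 − 28 = 96 left.
January 1986 has 31 days: 96 − 31 = 65 left.
December 1985 has 31 days: 65 − 31 = 34 left.
November 1985 has 30 days: 34 − 30 = 4 left.
October 1985 has 31 days; 31 − 4 = 27 → October 27, 1985.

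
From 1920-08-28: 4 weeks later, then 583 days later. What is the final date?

May 1, 1922

Adding 4 weeks (= 28 days) from August 28, 1920:
August has 31 days, so 31 − 28 = 3 days remain after August 28, 1920; 28 − 3 = 25 left.
25 days into September 1920 → September 25, 1920.
Advancing 583 days from September 25, 1920:
September has 30 days, so 30 − 25 = 5 days remain after September 25, 1920; 583 − 5 = 578 left.
October 1920 has 31 days: 578 − 31 = 547 left.
November 1920 has 30 days: 547 − 30 = 517 left.
December 1920 has 31 days: 517 − 31 = 486 left.
January 1921 has 31 days: 486 − 31 = 455 left.
February 1921 has 28 days (1921 is not a leap year): 455 − 28 = 427 left.
March 1921 has 31 days: 427 − 31 = 396 left.
April 1921 has 30 days: 396 − 30 = 366 left.
May 1921 has 31 days: 366 − 31 = 335 left.
June 1921 has 30 days: 335 − 30 = 305 left.
July 1921 has 31 days: 305 − 31 = 274 left.
August 1921 has 31 days: 274 − 31 = 243 left.
September 1921 has 30 days: 243 − 30 = 213 left.
October 1921 has 31 days: 213 − 31 = 182 left.
November 1921 has 30 days: 182 − 30 = 152 left.
December 1921 has 31 days: 152 − 31 = 121 left.
January 1922 has 31 days: 121 − 31 = 90 left.
February 1922 has 28 days (1922 is not a leap year): 90 − 28 = 62 left.
March 1922 has 31 days: 62 − 31 = 31 left.
April 1922 has 30 days: 31 − 30 = 1 left.
1 day into May 1922 → May 1, 1922.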